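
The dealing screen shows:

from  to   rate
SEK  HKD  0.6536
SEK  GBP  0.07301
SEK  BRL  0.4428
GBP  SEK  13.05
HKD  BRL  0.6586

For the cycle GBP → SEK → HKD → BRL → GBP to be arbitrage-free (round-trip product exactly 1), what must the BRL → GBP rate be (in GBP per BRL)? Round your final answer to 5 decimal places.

Known legs of the cycle: 13.05 × 0.6536 × 0.6586 = 5.617515528
For no arbitrage the full-cycle product must be 1, so the missing rate is 1 / 5.617515528 ≈ 0.1780146.

0.17801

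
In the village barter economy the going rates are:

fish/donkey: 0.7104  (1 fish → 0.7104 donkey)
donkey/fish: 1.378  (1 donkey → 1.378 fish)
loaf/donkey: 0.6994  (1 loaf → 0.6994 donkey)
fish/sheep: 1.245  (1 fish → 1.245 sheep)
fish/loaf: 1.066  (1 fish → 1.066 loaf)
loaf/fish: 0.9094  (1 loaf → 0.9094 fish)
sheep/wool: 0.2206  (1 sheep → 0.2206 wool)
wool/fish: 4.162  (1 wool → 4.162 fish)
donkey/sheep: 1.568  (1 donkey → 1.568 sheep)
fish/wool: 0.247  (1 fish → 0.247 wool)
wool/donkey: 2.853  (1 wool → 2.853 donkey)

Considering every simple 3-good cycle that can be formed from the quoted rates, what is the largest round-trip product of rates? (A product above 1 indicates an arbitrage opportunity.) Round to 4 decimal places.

sheep→wool→fish→sheep: 0.2206 × 4.162 × 1.245 = 1.14308
donkey→fish→loaf→donkey: 1.378 × 1.066 × 0.6994 = 1.02738
donkey→sheep→wool→donkey: 1.568 × 0.2206 × 2.853 = 0.98685
donkey→fish→wool→donkey: 1.378 × 0.247 × 2.853 = 0.97106
Maximum is sheep→wool→fish→sheep at 1.1431; arbitrage exists.

1.1431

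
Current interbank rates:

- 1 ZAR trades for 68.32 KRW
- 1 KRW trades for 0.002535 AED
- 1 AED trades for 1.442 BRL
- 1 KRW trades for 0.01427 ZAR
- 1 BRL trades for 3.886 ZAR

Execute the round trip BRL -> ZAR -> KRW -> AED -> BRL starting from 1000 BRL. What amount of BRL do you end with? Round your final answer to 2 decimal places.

970.50

1000 BRL × 3.886 = 3886 ZAR
3886 ZAR × 68.32 = 265491.52 KRW
265491.52 KRW × 0.002535 = 673.0210032 AED
673.0210032 AED × 1.442 = 970.4962866144 BRL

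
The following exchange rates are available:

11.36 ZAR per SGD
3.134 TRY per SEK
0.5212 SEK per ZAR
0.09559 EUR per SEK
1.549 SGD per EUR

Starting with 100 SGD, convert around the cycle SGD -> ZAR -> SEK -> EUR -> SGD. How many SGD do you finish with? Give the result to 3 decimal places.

100 SGD × 11.36 = 1136 ZAR
1136 ZAR × 0.5212 = 592.0832 SEK
592.0832 SEK × 0.09559 = 56.597233088 EUR
56.597233088 EUR × 1.549 = 87.669114053312 SGD

87.669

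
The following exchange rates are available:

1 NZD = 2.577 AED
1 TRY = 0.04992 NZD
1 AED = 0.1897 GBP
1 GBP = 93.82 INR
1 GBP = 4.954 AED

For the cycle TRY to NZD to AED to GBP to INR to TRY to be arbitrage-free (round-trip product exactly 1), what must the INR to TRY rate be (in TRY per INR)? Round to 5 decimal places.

Known legs of the cycle: 0.04992 × 2.577 × 0.1897 × 93.82 = 2.28955855355136
For no arbitrage the full-cycle product must be 1, so the missing rate is 1 / 2.28955855355136 ≈ 0.4367654.

0.43677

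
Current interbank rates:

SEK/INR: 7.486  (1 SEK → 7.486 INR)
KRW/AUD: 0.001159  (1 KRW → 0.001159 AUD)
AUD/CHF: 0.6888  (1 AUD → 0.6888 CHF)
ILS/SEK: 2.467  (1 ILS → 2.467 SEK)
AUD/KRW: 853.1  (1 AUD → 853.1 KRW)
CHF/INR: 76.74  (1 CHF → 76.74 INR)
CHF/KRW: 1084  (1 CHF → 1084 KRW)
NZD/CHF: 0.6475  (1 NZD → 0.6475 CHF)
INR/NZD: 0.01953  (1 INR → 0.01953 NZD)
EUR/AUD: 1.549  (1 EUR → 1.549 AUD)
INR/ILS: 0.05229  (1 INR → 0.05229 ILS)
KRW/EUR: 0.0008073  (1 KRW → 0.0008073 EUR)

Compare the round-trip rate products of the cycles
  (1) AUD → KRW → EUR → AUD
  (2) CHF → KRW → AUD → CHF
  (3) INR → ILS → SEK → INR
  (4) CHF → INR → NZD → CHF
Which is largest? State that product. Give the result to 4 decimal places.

(1) 853.1 × 0.0008073 × 1.549 = 1.06681
(2) 1084 × 0.001159 × 0.6888 = 0.86538
(3) 0.05229 × 2.467 × 7.486 = 0.96569
(4) 76.74 × 0.01953 × 0.6475 = 0.97043
Highest is cycle (1) at 1.0668 (>1, arbitrage).

1.0668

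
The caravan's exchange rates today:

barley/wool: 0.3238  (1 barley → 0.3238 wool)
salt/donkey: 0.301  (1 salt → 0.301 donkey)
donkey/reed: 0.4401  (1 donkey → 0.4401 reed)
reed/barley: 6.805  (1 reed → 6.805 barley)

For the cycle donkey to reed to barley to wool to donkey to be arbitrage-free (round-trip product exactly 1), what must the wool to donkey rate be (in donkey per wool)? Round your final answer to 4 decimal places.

Known legs of the cycle: 0.4401 × 6.805 × 0.3238 = 0.9697423059
For no arbitrage the full-cycle product must be 1, so the missing rate is 1 / 0.9697423059 ≈ 1.031202.

1.0312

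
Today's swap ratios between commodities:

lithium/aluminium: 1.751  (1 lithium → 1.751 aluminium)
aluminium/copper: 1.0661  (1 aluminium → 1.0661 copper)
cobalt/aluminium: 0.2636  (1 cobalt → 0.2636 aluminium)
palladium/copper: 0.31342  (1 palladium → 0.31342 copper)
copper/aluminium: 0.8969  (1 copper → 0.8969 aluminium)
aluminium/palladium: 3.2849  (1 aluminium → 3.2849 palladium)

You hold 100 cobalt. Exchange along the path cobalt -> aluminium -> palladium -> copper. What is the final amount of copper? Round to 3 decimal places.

27.139

100 cobalt × 0.2636 = 26.36 aluminium
26.36 aluminium × 3.2849 = 86.589964 palladium
86.589964 palladium × 0.31342 = 27.13902651688 copper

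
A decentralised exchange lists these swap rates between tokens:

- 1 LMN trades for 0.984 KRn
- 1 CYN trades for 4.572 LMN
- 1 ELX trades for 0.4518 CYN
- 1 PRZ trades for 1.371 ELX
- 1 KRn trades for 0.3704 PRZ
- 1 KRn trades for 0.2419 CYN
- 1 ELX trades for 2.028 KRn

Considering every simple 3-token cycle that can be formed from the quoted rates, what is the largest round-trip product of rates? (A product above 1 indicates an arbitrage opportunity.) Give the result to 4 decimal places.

LMN→KRn→CYN→LMN: 0.984 × 0.2419 × 4.572 = 1.08827
ELX→KRn→PRZ→ELX: 2.028 × 0.3704 × 1.371 = 1.02986
Maximum is LMN→KRn→CYN→LMN at 1.0883; arbitrage exists.

1.0883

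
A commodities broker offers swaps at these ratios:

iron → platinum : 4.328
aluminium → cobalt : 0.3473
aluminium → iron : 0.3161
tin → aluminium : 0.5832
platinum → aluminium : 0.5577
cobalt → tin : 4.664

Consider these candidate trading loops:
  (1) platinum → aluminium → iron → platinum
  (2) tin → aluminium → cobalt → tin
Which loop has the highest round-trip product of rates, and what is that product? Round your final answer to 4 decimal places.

0.9447

(1) 0.5577 × 0.3161 × 4.328 = 0.76298
(2) 0.5832 × 0.3473 × 4.664 = 0.94467
Highest is cycle (2) at 0.9447 (≤1, no arbitrage).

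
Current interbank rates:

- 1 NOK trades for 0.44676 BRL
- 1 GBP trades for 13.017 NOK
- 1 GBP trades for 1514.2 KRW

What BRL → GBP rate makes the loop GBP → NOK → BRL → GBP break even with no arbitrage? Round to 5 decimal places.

0.17196

Known legs of the cycle: 13.017 × 0.44676 = 5.81547492
For no arbitrage the full-cycle product must be 1, so the missing rate is 1 / 5.81547492 ≈ 0.1719550.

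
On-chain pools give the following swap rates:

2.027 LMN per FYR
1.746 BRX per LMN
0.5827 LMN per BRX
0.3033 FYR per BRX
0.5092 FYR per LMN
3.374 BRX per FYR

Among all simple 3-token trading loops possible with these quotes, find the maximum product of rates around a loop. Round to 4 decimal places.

FYR→LMN→BRX→FYR: 2.027 × 1.746 × 0.3033 = 1.07342
FYR→BRX→LMN→FYR: 3.374 × 0.5827 × 0.5092 = 1.00110
Maximum is FYR→LMN→BRX→FYR at 1.0734; arbitrage exists.

1.0734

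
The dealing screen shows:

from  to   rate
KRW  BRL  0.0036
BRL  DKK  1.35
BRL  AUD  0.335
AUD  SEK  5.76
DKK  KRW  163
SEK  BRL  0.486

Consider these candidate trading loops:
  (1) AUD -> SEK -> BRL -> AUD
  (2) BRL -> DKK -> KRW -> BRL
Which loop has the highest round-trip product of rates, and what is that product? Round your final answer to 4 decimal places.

0.9378

(1) 5.76 × 0.486 × 0.335 = 0.93779
(2) 1.35 × 163 × 0.0036 = 0.79218
Highest is cycle (1) at 0.9378 (≤1, no arbitrage).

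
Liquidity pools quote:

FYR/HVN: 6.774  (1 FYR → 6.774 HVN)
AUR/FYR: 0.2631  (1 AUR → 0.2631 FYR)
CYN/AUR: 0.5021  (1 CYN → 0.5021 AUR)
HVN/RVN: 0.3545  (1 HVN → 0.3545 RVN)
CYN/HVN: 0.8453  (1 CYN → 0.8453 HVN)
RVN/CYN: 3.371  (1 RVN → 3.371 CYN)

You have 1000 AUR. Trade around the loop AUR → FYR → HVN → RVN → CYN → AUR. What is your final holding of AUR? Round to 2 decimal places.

1000 AUR × 0.2631 = 263.1 FYR
263.1 FYR × 6.774 = 1782.2394 HVN
1782.2394 HVN × 0.3545 = 631.8038673 RVN
631.8038673 RVN × 3.371 = 2129.8108366683 CYN
2129.8108366683 CYN × 0.5021 = 1069.37802109115343 AUR

1069.38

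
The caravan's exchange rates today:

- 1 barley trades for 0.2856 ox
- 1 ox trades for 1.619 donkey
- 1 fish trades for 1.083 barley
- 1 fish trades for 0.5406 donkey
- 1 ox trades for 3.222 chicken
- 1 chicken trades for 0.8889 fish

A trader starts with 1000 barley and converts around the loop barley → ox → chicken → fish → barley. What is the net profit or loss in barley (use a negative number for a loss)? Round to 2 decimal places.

1000 barley × 0.2856 = 285.6 ox
285.6 ox × 3.222 = 920.2032 chicken
920.2032 chicken × 0.8889 = 817.96862448 fish
817.96862448 fish × 1.083 = 885.86002031184 barley
Net change: 885.86002031184 − 1000 = -114.13997968816 barley

-114.14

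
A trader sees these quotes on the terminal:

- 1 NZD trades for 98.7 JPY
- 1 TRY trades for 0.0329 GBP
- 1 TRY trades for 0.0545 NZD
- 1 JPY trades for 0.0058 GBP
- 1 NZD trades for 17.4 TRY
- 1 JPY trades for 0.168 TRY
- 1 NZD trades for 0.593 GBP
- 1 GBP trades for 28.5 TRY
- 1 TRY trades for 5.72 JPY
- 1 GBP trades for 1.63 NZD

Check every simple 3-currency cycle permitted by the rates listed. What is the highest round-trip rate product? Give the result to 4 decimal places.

0.9455

TRY→JPY→GBP→TRY: 5.72 × 0.0058 × 28.5 = 0.94552
TRY→GBP→NZD→TRY: 0.0329 × 1.63 × 17.4 = 0.93311
JPY→GBP→NZD→JPY: 0.0058 × 1.63 × 98.7 = 0.93311
TRY→NZD→GBP→TRY: 0.0545 × 0.593 × 28.5 = 0.92108
TRY→NZD→JPY→TRY: 0.0545 × 98.7 × 0.168 = 0.90370
Maximum is TRY→JPY→GBP→TRY at 0.9455; no arbitrage — every cycle loses value.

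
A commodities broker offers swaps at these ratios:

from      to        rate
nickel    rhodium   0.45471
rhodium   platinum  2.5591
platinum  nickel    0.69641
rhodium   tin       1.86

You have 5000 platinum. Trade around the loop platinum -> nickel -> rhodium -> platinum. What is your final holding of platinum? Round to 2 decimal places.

4051.88

5000 platinum × 0.69641 = 3482.05 nickel
3482.05 nickel × 0.45471 = 1583.3229555 rhodium
1583.3229555 rhodium × 2.5591 = 4051.88177542005 platinum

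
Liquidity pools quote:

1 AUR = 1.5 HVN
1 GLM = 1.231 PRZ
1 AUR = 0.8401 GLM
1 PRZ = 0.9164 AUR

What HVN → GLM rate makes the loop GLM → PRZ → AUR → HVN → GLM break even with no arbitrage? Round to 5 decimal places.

Known legs of the cycle: 1.231 × 0.9164 × 1.5 = 1.6921326
For no arbitrage the full-cycle product must be 1, so the missing rate is 1 / 1.6921326 ≈ 0.5909702.

0.59097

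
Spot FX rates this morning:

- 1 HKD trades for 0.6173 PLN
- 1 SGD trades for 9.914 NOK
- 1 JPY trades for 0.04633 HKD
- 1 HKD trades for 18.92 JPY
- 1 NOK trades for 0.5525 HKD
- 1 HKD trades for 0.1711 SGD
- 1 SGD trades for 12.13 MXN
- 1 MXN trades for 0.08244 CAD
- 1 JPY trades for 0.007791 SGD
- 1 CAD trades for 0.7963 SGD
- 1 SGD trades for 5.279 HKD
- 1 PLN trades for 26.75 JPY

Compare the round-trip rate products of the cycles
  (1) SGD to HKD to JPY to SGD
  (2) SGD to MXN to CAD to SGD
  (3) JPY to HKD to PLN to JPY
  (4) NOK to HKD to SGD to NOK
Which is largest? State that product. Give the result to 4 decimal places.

0.9372

(1) 5.279 × 18.92 × 0.007791 = 0.77815
(2) 12.13 × 0.08244 × 0.7963 = 0.79630
(3) 0.04633 × 0.6173 × 26.75 = 0.76504
(4) 0.5525 × 0.1711 × 9.914 = 0.93720
Highest is cycle (4) at 0.9372 (≤1, no arbitrage).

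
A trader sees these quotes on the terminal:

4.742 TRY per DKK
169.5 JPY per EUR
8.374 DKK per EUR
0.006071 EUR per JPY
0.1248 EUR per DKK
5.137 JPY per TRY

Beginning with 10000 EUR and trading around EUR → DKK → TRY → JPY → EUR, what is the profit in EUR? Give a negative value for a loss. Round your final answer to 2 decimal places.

2384.10

10000 EUR × 8.374 = 83740 DKK
83740 DKK × 4.742 = 397095.08 TRY
397095.08 TRY × 5.137 = 2039877.42596 JPY
2039877.42596 JPY × 0.006071 = 12384.09585300316 EUR
Net change: 12384.09585300316 − 10000 = 2384.09585300316 EUR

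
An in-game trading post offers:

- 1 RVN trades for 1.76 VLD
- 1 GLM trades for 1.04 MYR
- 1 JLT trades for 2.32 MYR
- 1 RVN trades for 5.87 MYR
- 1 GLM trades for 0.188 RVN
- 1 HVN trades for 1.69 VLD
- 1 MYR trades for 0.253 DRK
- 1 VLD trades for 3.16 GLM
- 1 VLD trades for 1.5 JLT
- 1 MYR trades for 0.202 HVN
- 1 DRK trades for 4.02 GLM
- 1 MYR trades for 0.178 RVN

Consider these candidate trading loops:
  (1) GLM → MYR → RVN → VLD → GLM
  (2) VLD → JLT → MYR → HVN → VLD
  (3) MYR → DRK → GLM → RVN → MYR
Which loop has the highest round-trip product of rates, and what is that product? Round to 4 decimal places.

(1) 1.04 × 0.178 × 1.76 × 3.16 = 1.02956
(2) 1.5 × 2.32 × 0.202 × 1.69 = 1.18800
(3) 0.253 × 4.02 × 0.188 × 5.87 = 1.12239
Highest is cycle (2) at 1.1880 (>1, arbitrage).

1.1880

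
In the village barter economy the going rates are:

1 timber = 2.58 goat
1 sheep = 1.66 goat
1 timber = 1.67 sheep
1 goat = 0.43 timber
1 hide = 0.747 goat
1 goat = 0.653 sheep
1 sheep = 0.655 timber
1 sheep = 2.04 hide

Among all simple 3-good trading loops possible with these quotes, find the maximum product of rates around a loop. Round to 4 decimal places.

sheep→goat→timber→sheep: 1.66 × 0.43 × 1.67 = 1.19205
sheep→timber→goat→sheep: 0.655 × 2.58 × 0.653 = 1.10350
sheep→hide→goat→sheep: 2.04 × 0.747 × 0.653 = 0.99509
Maximum is sheep→goat→timber→sheep at 1.1920; arbitrage exists.

1.1920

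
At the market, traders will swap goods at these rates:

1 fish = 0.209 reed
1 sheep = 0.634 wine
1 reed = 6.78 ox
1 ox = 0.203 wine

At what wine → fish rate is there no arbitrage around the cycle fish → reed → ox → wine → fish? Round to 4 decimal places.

Known legs of the cycle: 0.209 × 6.78 × 0.203 = 0.28765506
For no arbitrage the full-cycle product must be 1, so the missing rate is 1 / 0.28765506 ≈ 3.476386.

3.4764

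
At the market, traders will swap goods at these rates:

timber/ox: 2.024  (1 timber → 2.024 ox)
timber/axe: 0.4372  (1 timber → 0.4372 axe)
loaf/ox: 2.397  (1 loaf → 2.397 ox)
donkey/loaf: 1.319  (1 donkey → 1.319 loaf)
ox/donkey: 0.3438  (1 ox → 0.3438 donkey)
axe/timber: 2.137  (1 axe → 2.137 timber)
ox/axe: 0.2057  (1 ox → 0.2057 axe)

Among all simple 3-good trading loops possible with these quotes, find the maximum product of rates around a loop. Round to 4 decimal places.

ox→donkey→loaf→ox: 0.3438 × 1.319 × 2.397 = 1.08697
ox→axe→timber→ox: 0.2057 × 2.137 × 2.024 = 0.88971
Maximum is ox→donkey→loaf→ox at 1.0870; arbitrage exists.

1.0870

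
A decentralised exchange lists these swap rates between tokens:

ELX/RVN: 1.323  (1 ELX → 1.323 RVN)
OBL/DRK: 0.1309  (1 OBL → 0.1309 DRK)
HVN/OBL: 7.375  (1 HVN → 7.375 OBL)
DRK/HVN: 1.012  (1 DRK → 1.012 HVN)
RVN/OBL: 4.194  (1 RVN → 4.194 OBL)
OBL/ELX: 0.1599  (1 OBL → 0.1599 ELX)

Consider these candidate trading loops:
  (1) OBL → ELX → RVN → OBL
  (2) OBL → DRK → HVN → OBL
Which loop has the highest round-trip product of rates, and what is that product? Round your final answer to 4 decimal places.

0.9770

(1) 0.1599 × 1.323 × 4.194 = 0.88723
(2) 0.1309 × 1.012 × 7.375 = 0.97697
Highest is cycle (2) at 0.9770 (≤1, no arbitrage).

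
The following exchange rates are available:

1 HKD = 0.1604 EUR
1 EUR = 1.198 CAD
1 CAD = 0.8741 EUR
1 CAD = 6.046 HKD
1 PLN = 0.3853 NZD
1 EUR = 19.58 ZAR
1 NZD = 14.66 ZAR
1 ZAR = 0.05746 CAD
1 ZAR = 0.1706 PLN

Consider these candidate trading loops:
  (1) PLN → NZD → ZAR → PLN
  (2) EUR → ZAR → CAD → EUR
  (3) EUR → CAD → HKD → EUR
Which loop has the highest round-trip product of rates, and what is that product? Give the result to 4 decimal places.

(1) 0.3853 × 14.66 × 0.1706 = 0.96363
(2) 19.58 × 0.05746 × 0.8741 = 0.98342
(3) 1.198 × 6.046 × 0.1604 = 1.16179
Highest is cycle (3) at 1.1618 (>1, arbitrage).

1.1618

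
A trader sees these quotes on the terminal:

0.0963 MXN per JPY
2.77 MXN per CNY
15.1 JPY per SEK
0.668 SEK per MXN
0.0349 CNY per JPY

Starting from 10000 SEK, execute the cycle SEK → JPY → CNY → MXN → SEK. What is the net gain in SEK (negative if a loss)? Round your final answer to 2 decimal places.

-248.79

10000 SEK × 15.1 = 151000 JPY
151000 JPY × 0.0349 = 5269.9 CNY
5269.9 CNY × 2.77 = 14597.623 MXN
14597.623 MXN × 0.668 = 9751.212164 SEK
Net change: 9751.212164 − 10000 = -248.787836 SEK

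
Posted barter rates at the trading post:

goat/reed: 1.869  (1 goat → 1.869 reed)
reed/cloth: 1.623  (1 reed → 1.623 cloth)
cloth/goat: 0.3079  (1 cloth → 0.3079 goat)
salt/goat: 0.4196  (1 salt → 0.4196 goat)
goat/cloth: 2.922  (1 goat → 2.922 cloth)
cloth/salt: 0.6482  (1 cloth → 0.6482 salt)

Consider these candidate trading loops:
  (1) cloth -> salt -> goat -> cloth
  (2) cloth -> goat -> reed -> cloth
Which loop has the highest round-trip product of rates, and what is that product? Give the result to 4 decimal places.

0.9340

(1) 0.6482 × 0.4196 × 2.922 = 0.79474
(2) 0.3079 × 1.869 × 1.623 = 0.93398
Highest is cycle (2) at 0.9340 (≤1, no arbitrage).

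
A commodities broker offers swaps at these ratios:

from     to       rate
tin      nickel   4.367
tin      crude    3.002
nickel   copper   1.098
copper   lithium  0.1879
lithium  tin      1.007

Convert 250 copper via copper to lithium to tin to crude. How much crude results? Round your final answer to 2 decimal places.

142.01

250 copper × 0.1879 = 46.975 lithium
46.975 lithium × 1.007 = 47.303825 tin
47.303825 tin × 3.002 = 142.00608265 crude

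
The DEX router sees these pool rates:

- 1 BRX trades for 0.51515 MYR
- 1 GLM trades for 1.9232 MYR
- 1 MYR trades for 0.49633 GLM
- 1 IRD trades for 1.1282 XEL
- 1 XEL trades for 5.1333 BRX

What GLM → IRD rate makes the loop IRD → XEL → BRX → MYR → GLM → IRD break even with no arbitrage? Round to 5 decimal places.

Known legs of the cycle: 1.1282 × 5.1333 × 0.51515 × 0.49633 = 1.48076783407696947
For no arbitrage the full-cycle product must be 1, so the missing rate is 1 / 1.48076783407696947 ≈ 0.6753253.

0.67533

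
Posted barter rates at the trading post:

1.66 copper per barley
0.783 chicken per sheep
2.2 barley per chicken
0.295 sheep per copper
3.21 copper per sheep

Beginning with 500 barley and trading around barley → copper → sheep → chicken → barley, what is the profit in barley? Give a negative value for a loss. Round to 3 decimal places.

500 barley × 1.66 = 830 copper
830 copper × 0.295 = 244.85 sheep
244.85 sheep × 0.783 = 191.71755 chicken
191.71755 chicken × 2.2 = 421.77861 barley
Net change: 421.77861 − 500 = -78.22139 barley

-78.221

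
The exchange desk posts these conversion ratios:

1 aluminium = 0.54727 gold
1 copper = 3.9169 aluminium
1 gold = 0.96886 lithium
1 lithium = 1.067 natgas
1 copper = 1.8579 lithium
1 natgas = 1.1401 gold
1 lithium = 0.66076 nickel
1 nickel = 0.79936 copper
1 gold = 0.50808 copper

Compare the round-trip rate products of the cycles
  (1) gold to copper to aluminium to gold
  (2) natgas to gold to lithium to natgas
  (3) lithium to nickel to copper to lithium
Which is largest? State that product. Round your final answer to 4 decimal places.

1.1786

(1) 0.50808 × 3.9169 × 0.54727 = 1.08912
(2) 1.1401 × 0.96886 × 1.067 = 1.17861
(3) 0.66076 × 0.79936 × 1.8579 = 0.98132
Highest is cycle (2) at 1.1786 (>1, arbitrage).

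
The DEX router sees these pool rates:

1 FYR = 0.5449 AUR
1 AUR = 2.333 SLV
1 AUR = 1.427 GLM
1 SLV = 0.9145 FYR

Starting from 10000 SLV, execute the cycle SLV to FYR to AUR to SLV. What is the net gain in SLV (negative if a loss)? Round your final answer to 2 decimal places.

10000 SLV × 0.9145 = 9145 FYR
9145 FYR × 0.5449 = 4983.1105 AUR
4983.1105 AUR × 2.333 = 11625.5967965 SLV
Net change: 11625.5967965 − 10000 = 1625.5967965 SLV

1625.60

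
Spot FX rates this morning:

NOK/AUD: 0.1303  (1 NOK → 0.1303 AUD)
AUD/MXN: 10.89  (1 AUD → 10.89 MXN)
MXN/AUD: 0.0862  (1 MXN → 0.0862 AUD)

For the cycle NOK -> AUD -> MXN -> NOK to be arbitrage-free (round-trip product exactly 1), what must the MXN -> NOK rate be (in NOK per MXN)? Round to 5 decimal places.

Known legs of the cycle: 0.1303 × 10.89 = 1.418967
For no arbitrage the full-cycle product must be 1, so the missing rate is 1 / 1.418967 ≈ 0.7047380.

0.70474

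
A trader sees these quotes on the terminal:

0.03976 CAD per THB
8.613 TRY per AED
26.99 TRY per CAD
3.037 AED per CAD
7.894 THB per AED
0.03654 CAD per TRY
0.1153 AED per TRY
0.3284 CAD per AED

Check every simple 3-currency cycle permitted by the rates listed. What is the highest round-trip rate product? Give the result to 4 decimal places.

TRY→AED→CAD→TRY: 0.1153 × 0.3284 × 26.99 = 1.02196
TRY→CAD→AED→TRY: 0.03654 × 3.037 × 8.613 = 0.95580
CAD→AED→THB→CAD: 3.037 × 7.894 × 0.03976 = 0.95321
Maximum is TRY→AED→CAD→TRY at 1.0220; arbitrage exists.

1.0220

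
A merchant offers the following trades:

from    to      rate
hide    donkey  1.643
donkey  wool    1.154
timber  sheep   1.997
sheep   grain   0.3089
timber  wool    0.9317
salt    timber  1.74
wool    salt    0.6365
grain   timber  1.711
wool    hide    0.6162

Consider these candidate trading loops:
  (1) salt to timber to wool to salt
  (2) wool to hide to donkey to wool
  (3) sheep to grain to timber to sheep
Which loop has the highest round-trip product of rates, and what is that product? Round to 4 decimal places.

1.1683

(1) 1.74 × 0.9317 × 0.6365 = 1.03187
(2) 0.6162 × 1.643 × 1.154 = 1.16833
(3) 0.3089 × 1.711 × 1.997 = 1.05547
Highest is cycle (2) at 1.1683 (>1, arbitrage).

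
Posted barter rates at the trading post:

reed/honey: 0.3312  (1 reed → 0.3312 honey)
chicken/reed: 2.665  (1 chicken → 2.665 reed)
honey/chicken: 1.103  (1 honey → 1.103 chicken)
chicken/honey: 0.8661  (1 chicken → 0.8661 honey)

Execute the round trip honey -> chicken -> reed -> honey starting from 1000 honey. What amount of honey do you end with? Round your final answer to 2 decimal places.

1000 honey × 1.103 = 1103 chicken
1103 chicken × 2.665 = 2939.495 reed
2939.495 reed × 0.3312 = 973.560744 honey

973.56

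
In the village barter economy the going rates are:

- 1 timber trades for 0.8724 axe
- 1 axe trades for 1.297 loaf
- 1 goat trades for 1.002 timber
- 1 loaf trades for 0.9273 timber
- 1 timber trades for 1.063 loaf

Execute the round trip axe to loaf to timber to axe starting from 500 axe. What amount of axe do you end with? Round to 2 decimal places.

500 axe × 1.297 = 648.5 loaf
648.5 loaf × 0.9273 = 601.35405 timber
601.35405 timber × 0.8724 = 524.62127322 axe

524.62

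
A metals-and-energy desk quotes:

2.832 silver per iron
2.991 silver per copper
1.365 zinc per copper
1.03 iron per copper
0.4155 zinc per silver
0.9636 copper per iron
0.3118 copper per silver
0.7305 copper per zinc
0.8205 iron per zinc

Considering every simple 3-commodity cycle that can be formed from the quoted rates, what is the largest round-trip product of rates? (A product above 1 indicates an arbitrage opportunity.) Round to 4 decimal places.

1.0792

zinc→iron→copper→zinc: 0.8205 × 0.9636 × 1.365 = 1.07922
silver→zinc→iron→silver: 0.4155 × 0.8205 × 2.832 = 0.96548
silver→copper→iron→silver: 0.3118 × 1.03 × 2.832 = 0.90951
silver→zinc→copper→silver: 0.4155 × 0.7305 × 2.991 = 0.90784
Maximum is zinc→iron→copper→zinc at 1.0792; arbitrage exists.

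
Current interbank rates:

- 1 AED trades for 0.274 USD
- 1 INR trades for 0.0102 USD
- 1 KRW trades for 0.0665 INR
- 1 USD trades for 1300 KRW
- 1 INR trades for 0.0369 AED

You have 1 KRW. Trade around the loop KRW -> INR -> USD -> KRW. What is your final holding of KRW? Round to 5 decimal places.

1 KRW × 0.0665 = 0.0665 INR
0.0665 INR × 0.0102 = 0.0006783 USD
0.0006783 USD × 1300 = 0.88179 KRW

0.88179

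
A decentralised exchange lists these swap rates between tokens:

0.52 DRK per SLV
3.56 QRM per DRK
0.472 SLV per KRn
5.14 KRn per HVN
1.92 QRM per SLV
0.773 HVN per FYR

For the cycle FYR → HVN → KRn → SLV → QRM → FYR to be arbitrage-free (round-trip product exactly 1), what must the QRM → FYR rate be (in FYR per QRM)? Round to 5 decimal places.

Known legs of the cycle: 0.773 × 5.14 × 0.472 × 1.92 = 3.6006908928
For no arbitrage the full-cycle product must be 1, so the missing rate is 1 / 3.6006908928 ≈ 0.2777245.

0.27772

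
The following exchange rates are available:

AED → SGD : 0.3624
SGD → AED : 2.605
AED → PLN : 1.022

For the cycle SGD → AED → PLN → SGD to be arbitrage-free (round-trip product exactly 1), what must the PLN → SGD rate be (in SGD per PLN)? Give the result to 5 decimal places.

0.37561

Known legs of the cycle: 2.605 × 1.022 = 2.66231
For no arbitrage the full-cycle product must be 1, so the missing rate is 1 / 2.66231 ≈ 0.3756137.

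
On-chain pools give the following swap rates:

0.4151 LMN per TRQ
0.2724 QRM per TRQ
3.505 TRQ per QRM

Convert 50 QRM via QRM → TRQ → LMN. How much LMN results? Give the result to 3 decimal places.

72.746

50 QRM × 3.505 = 175.25 TRQ
175.25 TRQ × 0.4151 = 72.746275 LMN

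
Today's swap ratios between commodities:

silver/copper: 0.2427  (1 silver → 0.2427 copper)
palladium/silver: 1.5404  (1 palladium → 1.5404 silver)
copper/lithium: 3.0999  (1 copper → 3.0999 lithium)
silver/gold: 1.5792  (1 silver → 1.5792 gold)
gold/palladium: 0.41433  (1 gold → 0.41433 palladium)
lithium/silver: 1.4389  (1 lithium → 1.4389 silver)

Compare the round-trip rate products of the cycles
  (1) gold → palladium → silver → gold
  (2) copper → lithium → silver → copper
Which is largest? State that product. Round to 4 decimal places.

1.0826

(1) 0.41433 × 1.5404 × 1.5792 = 1.00790
(2) 3.0999 × 1.4389 × 0.2427 = 1.08255
Highest is cycle (2) at 1.0826 (>1, arbitrage).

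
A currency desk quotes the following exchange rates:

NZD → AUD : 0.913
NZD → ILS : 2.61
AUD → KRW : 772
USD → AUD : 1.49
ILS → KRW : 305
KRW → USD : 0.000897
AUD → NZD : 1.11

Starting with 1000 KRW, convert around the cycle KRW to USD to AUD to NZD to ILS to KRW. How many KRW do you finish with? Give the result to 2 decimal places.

1000 KRW × 0.000897 = 0.897 USD
0.897 USD × 1.49 = 1.33653 AUD
1.33653 AUD × 1.11 = 1.4835483 NZD
1.4835483 NZD × 2.61 = 3.872061063 ILS
3.872061063 ILS × 305 = 1180.978624215 KRW

1180.98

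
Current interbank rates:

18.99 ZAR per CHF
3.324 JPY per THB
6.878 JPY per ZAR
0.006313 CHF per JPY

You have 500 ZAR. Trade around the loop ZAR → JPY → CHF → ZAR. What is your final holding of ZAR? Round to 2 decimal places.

500 ZAR × 6.878 = 3439 JPY
3439 JPY × 0.006313 = 21.710407 CHF
21.710407 CHF × 18.99 = 412.28062893 ZAR

412.28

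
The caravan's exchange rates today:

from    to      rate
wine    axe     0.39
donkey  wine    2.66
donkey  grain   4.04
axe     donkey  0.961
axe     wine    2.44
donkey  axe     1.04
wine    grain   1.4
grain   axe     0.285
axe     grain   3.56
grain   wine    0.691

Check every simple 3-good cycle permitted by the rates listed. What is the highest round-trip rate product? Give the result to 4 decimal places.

donkey→grain→axe→donkey: 4.04 × 0.285 × 0.961 = 1.10650
donkey→wine→axe→donkey: 2.66 × 0.39 × 0.961 = 0.99694
grain→axe→wine→grain: 0.285 × 2.44 × 1.4 = 0.97356
grain→wine→axe→grain: 0.691 × 0.39 × 3.56 = 0.95938
Maximum is donkey→grain→axe→donkey at 1.1065; arbitrage exists.

1.1065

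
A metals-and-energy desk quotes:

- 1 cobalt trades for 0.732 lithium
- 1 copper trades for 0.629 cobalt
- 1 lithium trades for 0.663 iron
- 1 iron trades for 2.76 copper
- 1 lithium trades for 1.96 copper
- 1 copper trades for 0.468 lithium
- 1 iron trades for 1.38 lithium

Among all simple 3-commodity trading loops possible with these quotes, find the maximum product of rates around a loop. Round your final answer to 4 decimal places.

0.9024

copper→cobalt→lithium→copper: 0.629 × 0.732 × 1.96 = 0.90244
copper→lithium→iron→copper: 0.468 × 0.663 × 2.76 = 0.85638
Maximum is copper→cobalt→lithium→copper at 0.9024; no arbitrage — every cycle loses value.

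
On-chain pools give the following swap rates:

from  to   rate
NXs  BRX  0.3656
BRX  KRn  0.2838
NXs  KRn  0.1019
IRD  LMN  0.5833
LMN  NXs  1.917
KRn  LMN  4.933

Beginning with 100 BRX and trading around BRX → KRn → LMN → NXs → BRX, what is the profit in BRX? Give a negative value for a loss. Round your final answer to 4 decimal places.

100 BRX × 0.2838 = 28.38 KRn
28.38 KRn × 4.933 = 139.99854 LMN
139.99854 LMN × 1.917 = 268.37720118 NXs
268.37720118 NXs × 0.3656 = 98.118704751408 BRX
Net change: 98.118704751408 − 100 = -1.881295248592 BRX

-1.8813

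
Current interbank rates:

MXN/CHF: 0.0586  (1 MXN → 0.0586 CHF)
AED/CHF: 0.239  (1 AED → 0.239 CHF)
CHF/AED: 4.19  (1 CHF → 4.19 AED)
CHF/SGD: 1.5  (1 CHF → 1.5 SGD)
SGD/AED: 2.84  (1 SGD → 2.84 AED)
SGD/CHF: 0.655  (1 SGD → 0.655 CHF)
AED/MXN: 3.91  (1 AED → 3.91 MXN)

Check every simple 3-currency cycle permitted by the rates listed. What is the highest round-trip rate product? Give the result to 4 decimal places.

1.0181

CHF→SGD→AED→CHF: 1.5 × 2.84 × 0.239 = 1.01814
CHF→AED→MXN→CHF: 4.19 × 3.91 × 0.0586 = 0.96004
Maximum is CHF→SGD→AED→CHF at 1.0181; arbitrage exists.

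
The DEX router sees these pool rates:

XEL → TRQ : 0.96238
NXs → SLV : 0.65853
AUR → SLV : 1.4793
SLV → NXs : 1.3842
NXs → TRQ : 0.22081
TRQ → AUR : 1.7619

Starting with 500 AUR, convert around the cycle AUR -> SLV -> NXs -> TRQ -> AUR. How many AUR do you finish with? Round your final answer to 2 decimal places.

500 AUR × 1.4793 = 739.65 SLV
739.65 SLV × 1.3842 = 1023.82353 NXs
1023.82353 NXs × 0.22081 = 226.0704736593 TRQ
226.0704736593 TRQ × 1.7619 = 398.31356754032067 AUR

398.31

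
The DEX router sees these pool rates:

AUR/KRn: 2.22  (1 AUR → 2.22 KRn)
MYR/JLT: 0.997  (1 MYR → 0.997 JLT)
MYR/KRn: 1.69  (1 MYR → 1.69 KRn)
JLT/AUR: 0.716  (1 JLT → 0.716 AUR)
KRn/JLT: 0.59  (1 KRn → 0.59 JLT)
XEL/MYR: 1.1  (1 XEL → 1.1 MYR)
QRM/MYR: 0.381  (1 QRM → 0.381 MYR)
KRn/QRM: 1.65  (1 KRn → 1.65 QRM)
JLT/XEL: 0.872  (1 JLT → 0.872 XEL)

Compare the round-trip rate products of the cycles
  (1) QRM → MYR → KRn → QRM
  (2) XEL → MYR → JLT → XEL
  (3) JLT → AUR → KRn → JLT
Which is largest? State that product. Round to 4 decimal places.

(1) 0.381 × 1.69 × 1.65 = 1.06242
(2) 1.1 × 0.997 × 0.872 = 0.95632
(3) 0.716 × 2.22 × 0.59 = 0.93782
Highest is cycle (1) at 1.0624 (>1, arbitrage).

1.0624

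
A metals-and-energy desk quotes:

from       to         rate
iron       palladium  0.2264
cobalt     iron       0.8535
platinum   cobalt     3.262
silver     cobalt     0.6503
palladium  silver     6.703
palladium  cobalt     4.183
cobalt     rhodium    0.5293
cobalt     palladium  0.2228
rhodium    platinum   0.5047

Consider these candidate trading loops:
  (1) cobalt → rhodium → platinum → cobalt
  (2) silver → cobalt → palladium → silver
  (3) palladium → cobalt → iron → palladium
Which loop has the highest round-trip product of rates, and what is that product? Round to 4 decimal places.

(1) 0.5293 × 0.5047 × 3.262 = 0.87140
(2) 0.6503 × 0.2228 × 6.703 = 0.97118
(3) 4.183 × 0.8535 × 0.2264 = 0.80829
Highest is cycle (2) at 0.9712 (≤1, no arbitrage).

0.9712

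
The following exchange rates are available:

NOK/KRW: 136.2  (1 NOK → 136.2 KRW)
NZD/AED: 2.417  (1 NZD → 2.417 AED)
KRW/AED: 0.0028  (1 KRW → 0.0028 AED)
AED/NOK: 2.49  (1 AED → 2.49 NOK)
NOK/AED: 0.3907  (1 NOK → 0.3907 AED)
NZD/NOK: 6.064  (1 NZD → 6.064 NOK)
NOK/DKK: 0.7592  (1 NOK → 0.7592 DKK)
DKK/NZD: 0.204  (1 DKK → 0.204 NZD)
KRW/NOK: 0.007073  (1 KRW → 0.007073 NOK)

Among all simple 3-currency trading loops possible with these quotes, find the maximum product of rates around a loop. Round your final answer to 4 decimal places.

KRW→AED→NOK→KRW: 0.0028 × 2.49 × 136.2 = 0.94959
DKK→NZD→NOK→DKK: 0.204 × 6.064 × 0.7592 = 0.93917
Maximum is KRW→AED→NOK→KRW at 0.9496; no arbitrage — every cycle loses value.

0.9496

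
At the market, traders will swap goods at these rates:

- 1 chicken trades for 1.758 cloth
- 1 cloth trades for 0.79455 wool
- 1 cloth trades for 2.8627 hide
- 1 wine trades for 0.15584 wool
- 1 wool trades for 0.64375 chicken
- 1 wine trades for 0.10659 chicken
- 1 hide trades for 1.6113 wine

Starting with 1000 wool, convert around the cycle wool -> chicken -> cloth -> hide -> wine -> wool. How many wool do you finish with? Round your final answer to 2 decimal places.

813.52

1000 wool × 0.64375 = 643.75 chicken
643.75 chicken × 1.758 = 1131.7125 cloth
1131.7125 cloth × 2.8627 = 3239.75337375 hide
3239.75337375 hide × 1.6113 = 5220.214611123375 wine
5220.214611123375 wine × 0.15584 = 813.51824499746676 wool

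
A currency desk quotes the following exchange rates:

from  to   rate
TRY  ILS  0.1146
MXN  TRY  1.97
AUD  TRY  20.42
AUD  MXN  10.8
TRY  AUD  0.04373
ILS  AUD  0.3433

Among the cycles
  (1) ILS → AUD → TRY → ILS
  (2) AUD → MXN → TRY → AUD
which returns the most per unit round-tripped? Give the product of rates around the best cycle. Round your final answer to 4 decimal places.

(1) 0.3433 × 20.42 × 0.1146 = 0.80337
(2) 10.8 × 1.97 × 0.04373 = 0.93040
Highest is cycle (2) at 0.9304 (≤1, no arbitrage).

0.9304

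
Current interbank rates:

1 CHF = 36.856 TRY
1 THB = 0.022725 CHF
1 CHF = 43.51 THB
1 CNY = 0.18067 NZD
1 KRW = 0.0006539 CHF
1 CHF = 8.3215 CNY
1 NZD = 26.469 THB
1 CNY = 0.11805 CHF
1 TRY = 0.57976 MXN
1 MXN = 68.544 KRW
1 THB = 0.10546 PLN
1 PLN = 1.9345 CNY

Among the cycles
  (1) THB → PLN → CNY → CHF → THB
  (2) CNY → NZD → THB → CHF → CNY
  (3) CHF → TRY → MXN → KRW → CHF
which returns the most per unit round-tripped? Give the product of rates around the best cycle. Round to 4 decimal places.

1.0479

(1) 0.10546 × 1.9345 × 0.11805 × 43.51 = 1.04788
(2) 0.18067 × 26.469 × 0.022725 × 8.3215 = 0.90433
(3) 36.856 × 0.57976 × 68.544 × 0.0006539 = 0.95772
Highest is cycle (1) at 1.0479 (>1, arbitrage).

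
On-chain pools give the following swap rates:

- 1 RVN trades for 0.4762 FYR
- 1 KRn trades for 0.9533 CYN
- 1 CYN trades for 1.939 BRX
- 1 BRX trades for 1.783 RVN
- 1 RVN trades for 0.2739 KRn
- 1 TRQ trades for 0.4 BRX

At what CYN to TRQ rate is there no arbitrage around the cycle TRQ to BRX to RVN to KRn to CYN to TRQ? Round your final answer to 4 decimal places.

5.3699

Known legs of the cycle: 0.4 × 1.783 × 0.2739 × 0.9533 = 0.186222846084
For no arbitrage the full-cycle product must be 1, so the missing rate is 1 / 0.186222846084 ≈ 5.369910.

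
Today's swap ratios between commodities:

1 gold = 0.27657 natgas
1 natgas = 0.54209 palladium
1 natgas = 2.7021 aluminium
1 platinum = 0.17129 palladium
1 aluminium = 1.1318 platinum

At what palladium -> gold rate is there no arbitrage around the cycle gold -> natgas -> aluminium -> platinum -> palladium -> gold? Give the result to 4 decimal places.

Known legs of the cycle: 0.27657 × 2.7021 × 1.1318 × 0.17129 = 0.144879916206237534
For no arbitrage the full-cycle product must be 1, so the missing rate is 1 / 0.144879916206237534 ≈ 6.902268.

6.9023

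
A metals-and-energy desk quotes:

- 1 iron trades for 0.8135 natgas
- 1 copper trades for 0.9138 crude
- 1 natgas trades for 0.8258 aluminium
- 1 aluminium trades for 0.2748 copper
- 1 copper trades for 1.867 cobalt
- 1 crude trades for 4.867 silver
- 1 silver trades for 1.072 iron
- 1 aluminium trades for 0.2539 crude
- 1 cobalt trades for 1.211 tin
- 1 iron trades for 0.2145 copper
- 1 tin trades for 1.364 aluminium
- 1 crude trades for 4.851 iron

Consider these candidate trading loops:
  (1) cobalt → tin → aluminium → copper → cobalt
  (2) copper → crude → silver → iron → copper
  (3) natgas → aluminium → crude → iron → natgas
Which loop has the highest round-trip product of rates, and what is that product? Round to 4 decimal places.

(1) 1.211 × 1.364 × 0.2748 × 1.867 = 0.84746
(2) 0.9138 × 4.867 × 1.072 × 0.2145 = 1.02267
(3) 0.8258 × 0.2539 × 4.851 × 0.8135 = 0.82742
Highest is cycle (2) at 1.0227 (>1, arbitrage).

1.0227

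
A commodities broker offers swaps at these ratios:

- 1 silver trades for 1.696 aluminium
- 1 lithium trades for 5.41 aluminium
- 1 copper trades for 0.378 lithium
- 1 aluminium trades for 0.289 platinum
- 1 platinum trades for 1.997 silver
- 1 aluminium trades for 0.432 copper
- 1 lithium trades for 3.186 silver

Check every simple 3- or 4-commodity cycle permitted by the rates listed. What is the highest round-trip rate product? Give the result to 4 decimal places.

0.9788

platinum→silver→aluminium→platinum: 1.997 × 1.696 × 0.289 = 0.97882
lithium→aluminium→copper→lithium: 5.41 × 0.432 × 0.378 = 0.88343
silver→aluminium→copper→lithium→silver: 1.696 × 0.432 × 0.378 × 3.186 = 0.88236
Maximum is platinum→silver→aluminium→platinum at 0.9788; no arbitrage — every cycle loses value.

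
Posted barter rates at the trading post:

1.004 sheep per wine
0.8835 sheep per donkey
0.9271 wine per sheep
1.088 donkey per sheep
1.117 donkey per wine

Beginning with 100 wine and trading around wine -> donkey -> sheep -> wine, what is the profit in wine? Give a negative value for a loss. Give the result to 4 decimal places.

-8.5073

100 wine × 1.117 = 111.7 donkey
111.7 donkey × 0.8835 = 98.68695 sheep
98.68695 sheep × 0.9271 = 91.492671345 wine
Net change: 91.492671345 − 100 = -8.507328655 wine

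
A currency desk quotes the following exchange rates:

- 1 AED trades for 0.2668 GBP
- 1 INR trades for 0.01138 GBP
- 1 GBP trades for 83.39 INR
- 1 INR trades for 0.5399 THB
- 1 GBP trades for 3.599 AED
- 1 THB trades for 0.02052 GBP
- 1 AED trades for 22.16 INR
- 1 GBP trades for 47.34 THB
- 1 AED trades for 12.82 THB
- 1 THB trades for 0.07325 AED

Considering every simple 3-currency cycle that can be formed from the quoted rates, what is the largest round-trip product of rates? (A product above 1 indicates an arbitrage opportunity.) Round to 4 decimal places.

THB→GBP→AED→THB: 0.02052 × 3.599 × 12.82 = 0.94678
THB→AED→GBP→THB: 0.07325 × 0.2668 × 47.34 = 0.92517
INR→THB→GBP→INR: 0.5399 × 0.02052 × 83.39 = 0.92386
INR→GBP→AED→INR: 0.01138 × 3.599 × 22.16 = 0.90760
INR→THB→AED→INR: 0.5399 × 0.07325 × 22.16 = 0.87638
Maximum is THB→GBP→AED→THB at 0.9468; no arbitrage — every cycle loses value.

0.9468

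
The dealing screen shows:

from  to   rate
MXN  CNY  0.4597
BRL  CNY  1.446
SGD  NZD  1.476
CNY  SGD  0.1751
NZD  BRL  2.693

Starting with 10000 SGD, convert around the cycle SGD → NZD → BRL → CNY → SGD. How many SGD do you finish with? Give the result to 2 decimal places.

10064.15

10000 SGD × 1.476 = 14760 NZD
14760 NZD × 2.693 = 39748.68 BRL
39748.68 BRL × 1.446 = 57476.59128 CNY
57476.59128 CNY × 0.1751 = 10064.151133128 SGD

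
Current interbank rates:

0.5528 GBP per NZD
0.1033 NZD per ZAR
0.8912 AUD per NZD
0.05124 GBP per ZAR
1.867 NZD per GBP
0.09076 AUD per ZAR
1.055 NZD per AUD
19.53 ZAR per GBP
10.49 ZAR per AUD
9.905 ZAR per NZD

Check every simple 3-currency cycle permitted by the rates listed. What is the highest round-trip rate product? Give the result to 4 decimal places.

1.1152

ZAR→NZD→GBP→ZAR: 0.1033 × 0.5528 × 19.53 = 1.11525
ZAR→NZD→AUD→ZAR: 0.1033 × 0.8912 × 10.49 = 0.96572
ZAR→AUD→NZD→ZAR: 0.09076 × 1.055 × 9.905 = 0.94842
ZAR→GBP→NZD→ZAR: 0.05124 × 1.867 × 9.905 = 0.94756
Maximum is ZAR→NZD→GBP→ZAR at 1.1152; arbitrage exists.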